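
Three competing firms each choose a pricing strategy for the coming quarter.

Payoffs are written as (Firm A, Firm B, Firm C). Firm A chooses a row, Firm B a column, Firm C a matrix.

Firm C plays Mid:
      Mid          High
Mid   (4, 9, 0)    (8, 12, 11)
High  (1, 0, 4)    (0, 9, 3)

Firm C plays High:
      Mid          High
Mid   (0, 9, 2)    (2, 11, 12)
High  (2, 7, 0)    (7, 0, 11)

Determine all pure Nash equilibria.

For each player, find the best response to each opponent profile; mutual best responses are the pure NE.
Firm A against (Mid, Mid): payoffs 4, 1 → best response Mid.
Firm A against (Mid, High): payoffs 0, 2 → best response High.
Firm A against (High, Mid): payoffs 8, 0 → best response Mid.
Firm A against (High, High): payoffs 2, 7 → best response High.
Firm B against (Mid, Mid): payoffs 9, 12 → best response High.
Firm B against (Mid, High): payoffs 9, 11 → best response High.
Firm B against (High, Mid): payoffs 0, 9 → best response High.
Firm B against (High, High): payoffs 7, 0 → best response Mid.
Firm C against (Mid, Mid): payoffs 0, 2 → best response High.
Firm C against (Mid, High): payoffs 11, 12 → best response High.
Firm C against (High, Mid): payoffs 4, 0 → best response Mid.
Firm C against (High, High): payoffs 3, 11 → best response High.
No profile is a mutual best response for all players.

There is no pure-strategy Nash equilibrium.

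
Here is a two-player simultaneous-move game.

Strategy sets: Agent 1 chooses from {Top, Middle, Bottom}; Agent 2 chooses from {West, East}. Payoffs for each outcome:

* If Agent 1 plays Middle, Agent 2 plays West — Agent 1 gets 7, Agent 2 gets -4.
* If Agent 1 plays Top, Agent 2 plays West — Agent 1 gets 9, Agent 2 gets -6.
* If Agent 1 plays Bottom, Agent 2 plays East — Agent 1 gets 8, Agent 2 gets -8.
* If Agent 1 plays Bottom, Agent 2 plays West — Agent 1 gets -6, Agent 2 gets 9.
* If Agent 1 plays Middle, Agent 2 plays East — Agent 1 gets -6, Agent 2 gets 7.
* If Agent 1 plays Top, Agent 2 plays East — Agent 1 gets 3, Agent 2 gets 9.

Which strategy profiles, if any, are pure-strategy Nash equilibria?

This game has no pure Nash equilibrium.

(Top, West): Agent 2 can switch to East (-6 → 9). Not NE.
(Top, East): Agent 1 can switch to Bottom (3 → 8). Not NE.
(Middle, West): Agent 1 can switch to Top (7 → 9). Not NE.
(Middle, East): Agent 1 can switch to Top (-6 → 3). Not NE.
(Bottom, West): Agent 1 can switch to Top (-6 → 9). Not NE.
(Bottom, East): Agent 2 can switch to West (-8 → 9). Not NE.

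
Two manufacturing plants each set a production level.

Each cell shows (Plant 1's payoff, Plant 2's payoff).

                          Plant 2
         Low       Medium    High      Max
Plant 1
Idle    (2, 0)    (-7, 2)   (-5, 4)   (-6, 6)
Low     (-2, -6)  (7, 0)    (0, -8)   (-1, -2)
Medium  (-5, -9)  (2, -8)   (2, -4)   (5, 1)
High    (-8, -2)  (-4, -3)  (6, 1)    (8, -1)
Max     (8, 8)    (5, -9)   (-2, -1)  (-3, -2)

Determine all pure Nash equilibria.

Pure-strategy Nash equilibria: (Low, Medium); (High, High); (Max, Low)

Plant 1 against Low: payoffs 2, -2, -5, -8, 8 → best response Max.
Plant 1 against Medium: payoffs -7, 7, 2, -4, 5 → best response Low.
Plant 1 against High: payoffs -5, 0, 2, 6, -2 → best response High.
Plant 1 against Max: payoffs -6, -1, 5, 8, -3 → best response High.
Plant 2 against Idle: payoffs 0, 2, 4, 6 → best response Max.
Plant 2 against Low: payoffs -6, 0, -8, -2 → best response Medium.
Plant 2 against Medium: payoffs -9, -8, -4, 1 → best response Max.
Plant 2 against High: payoffs -2, -3, 1, -1 → best response High.
Plant 2 against Max: payoffs 8, -9, -1, -2 → best response Low.
Mutual best responses: (Low, Medium); (High, High); (Max, Low).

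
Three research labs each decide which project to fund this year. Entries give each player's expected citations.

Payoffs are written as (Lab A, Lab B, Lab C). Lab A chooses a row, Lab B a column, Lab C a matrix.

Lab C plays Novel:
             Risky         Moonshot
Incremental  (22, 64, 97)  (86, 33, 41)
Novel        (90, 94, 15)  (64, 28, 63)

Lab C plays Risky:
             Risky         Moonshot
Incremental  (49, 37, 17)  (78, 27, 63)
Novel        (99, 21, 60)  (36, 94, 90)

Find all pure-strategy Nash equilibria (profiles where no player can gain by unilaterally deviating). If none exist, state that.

No pure-strategy Nash equilibrium.

Lab A against (Risky, Novel): payoffs 22, 90 → best response Novel.
Lab A against (Risky, Risky): payoffs 49, 99 → best response Novel.
Lab A against (Moonshot, Novel): payoffs 86, 64 → best response Incremental.
Lab A against (Moonshot, Risky): payoffs 78, 36 → best response Incremental.
Lab B against (Incremental, Novel): payoffs 64, 33 → best response Risky.
Lab B against (Incremental, Risky): payoffs 37, 27 → best response Risky.
Lab B against (Novel, Novel): payoffs 94, 28 → best response Risky.
Lab B against (Novel, Risky): payoffs 21, 94 → best response Moonshot.
Lab C against (Incremental, Risky): payoffs 97, 17 → best response Novel.
Lab C against (Incremental, Moonshot): payoffs 41, 63 → best response Risky.
Lab C against (Novel, Risky): payoffs 15, 60 → best response Risky.
Lab C against (Novel, Moonshot): payoffs 63, 90 → best response Risky.
No profile is a mutual best response for all players.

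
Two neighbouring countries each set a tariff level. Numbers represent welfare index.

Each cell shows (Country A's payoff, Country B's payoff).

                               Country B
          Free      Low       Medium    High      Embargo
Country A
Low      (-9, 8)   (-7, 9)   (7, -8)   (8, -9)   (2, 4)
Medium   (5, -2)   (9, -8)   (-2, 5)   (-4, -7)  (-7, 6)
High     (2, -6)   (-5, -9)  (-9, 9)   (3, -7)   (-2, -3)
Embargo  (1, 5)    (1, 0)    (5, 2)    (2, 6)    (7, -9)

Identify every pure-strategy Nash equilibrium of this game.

(Low, Free): Country A can switch to Medium (-9 → 5). Not NE.
(Low, Low): Country A can switch to Medium (-7 → 9). Not NE.
(Low, Medium): Country B can switch to Free (-8 → 8). Not NE.
(Low, High): Country B can switch to Free (-9 → 8). Not NE.
(Low, Embargo): Country A can switch to Embargo (2 → 7). Not NE.
(Medium, Free): Country B can switch to Medium (-2 → 5). Not NE.
(The remaining 14 profiles each have a profitable deviation by the same check.)

No pure-strategy Nash equilibrium.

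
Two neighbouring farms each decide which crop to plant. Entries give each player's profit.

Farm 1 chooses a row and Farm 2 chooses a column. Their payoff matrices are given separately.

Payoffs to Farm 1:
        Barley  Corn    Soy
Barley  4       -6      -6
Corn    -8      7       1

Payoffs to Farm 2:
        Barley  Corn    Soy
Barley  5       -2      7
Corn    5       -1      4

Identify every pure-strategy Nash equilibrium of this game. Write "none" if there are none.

This game has no pure Nash equilibrium.

Farm 1 against Barley: payoffs 4, -8 → best response Barley.
Farm 1 against Corn: payoffs -6, 7 → best response Corn.
Farm 1 against Soy: payoffs -6, 1 → best response Corn.
Farm 2 against Barley: payoffs 5, -2, 7 → best response Soy.
Farm 2 against Corn: payoffs 5, -1, 4 → best response Barley.
No profile is a mutual best response for all players.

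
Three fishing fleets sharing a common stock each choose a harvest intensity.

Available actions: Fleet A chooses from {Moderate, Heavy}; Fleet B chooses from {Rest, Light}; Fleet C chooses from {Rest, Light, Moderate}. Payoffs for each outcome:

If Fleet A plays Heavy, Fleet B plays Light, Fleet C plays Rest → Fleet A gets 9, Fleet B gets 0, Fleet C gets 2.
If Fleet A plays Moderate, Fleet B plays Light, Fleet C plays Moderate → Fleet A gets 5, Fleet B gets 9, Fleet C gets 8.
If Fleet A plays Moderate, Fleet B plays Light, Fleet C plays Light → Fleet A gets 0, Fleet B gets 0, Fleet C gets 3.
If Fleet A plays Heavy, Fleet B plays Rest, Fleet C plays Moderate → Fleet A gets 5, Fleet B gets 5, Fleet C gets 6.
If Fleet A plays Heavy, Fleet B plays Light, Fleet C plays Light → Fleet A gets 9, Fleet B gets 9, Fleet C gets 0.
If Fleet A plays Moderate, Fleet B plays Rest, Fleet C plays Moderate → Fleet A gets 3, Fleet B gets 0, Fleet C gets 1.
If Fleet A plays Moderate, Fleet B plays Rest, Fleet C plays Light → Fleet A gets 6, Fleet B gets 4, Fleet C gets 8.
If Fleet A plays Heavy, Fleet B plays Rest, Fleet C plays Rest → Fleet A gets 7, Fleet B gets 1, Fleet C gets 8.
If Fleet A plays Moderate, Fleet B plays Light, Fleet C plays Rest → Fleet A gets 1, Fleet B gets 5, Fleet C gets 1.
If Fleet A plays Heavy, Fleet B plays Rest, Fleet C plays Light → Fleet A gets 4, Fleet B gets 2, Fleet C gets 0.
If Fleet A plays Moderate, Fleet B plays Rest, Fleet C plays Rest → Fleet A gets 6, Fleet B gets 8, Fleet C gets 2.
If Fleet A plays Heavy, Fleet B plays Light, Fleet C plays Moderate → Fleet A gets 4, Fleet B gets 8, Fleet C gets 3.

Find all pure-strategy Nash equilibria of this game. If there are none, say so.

(Moderate, Rest, Rest): Fleet A can switch to Heavy (6 → 7). Not NE.
(Moderate, Rest, Light): Fleet A gets 6, best alternative 4; Fleet B gets 4, best alternative 0; Fleet C gets 8, best alternative 2. No profitable deviation — NE.
(Moderate, Rest, Moderate): Fleet A can switch to Heavy (3 → 5). Not NE.
(Moderate, Light, Rest): Fleet A can switch to Heavy (1 → 9). Not NE.
(Moderate, Light, Light): Fleet A can switch to Heavy (0 → 9). Not NE.
(Moderate, Light, Moderate): Fleet A gets 5, best alternative 4; Fleet B gets 9, best alternative 0; Fleet C gets 8, best alternative 3. No profitable deviation — NE.
(Heavy, Rest, Rest): Fleet A gets 7, best alternative 6; Fleet B gets 1, best alternative 0; Fleet C gets 8, best alternative 6. No profitable deviation — NE.
(Heavy, Rest, Light): Fleet A can switch to Moderate (4 → 6). Not NE.
(Heavy, Rest, Moderate): Fleet B can switch to Light (5 → 8). Not NE.
(Heavy, Light, Rest): Fleet B can switch to Rest (0 → 1). Not NE.
(Heavy, Light, Light): Fleet C can switch to Rest (0 → 2). Not NE.
(Heavy, Light, Moderate): Fleet A can switch to Moderate (4 → 5). Not NE.

The pure Nash equilibria are (Moderate, Rest, Light) and (Moderate, Light, Moderate) and (Heavy, Rest, Rest).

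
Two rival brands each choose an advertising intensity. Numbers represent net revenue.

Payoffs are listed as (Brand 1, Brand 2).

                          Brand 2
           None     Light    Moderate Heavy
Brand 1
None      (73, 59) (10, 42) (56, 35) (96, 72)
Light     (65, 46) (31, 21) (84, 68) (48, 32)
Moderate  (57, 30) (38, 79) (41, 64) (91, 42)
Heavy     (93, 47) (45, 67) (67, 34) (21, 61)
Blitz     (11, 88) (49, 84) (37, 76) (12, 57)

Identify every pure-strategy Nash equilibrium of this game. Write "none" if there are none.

(None, None): Brand 1 can switch to Heavy (73 → 93). Not NE.
(None, Light): Brand 1 can switch to Light (10 → 31). Not NE.
(None, Moderate): Brand 1 can switch to Light (56 → 84). Not NE.
(None, Heavy): Brand 1 gets 96, best alternative 91; Brand 2 gets 72, best alternative 59. No profitable deviation — NE.
(Light, None): Brand 1 can switch to None (65 → 73). Not NE.
(Light, Light): Brand 1 can switch to Moderate (31 → 38). Not NE.
(Light, Moderate): Brand 1 gets 84, best alternative 67; Brand 2 gets 68, best alternative 46. No profitable deviation — NE.
(Light, Heavy): Brand 1 can switch to None (48 → 96). Not NE.
(The remaining 12 profiles each have a profitable deviation by the same check.)

(None, Heavy), (Light, Moderate)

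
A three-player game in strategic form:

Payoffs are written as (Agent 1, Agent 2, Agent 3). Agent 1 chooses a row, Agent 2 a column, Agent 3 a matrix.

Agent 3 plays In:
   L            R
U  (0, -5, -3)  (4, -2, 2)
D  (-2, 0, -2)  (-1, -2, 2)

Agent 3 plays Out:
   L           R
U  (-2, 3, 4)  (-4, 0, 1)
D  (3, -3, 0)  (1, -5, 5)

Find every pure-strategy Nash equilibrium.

Pure-strategy Nash equilibria: (U, R, In), (D, L, Out)

Agent 1 against (L, In): payoffs 0, -2 → best response U.
Agent 1 against (L, Out): payoffs -2, 3 → best response D.
Agent 1 against (R, In): payoffs 4, -1 → best response U.
Agent 1 against (R, Out): payoffs -4, 1 → best response D.
Agent 2 against (U, In): payoffs -5, -2 → best response R.
Agent 2 against (U, Out): payoffs 3, 0 → best response L.
Agent 2 against (D, In): payoffs 0, -2 → best response L.
Agent 2 against (D, Out): payoffs -3, -5 → best response L.
Agent 3 against (U, L): payoffs -3, 4 → best response Out.
Agent 3 against (U, R): payoffs 2, 1 → best response In.
Agent 3 against (D, L): payoffs -2, 0 → best response Out.
Agent 3 against (D, R): payoffs 2, 5 → best response Out.
Mutual best responses: (U, R, In); (D, L, Out).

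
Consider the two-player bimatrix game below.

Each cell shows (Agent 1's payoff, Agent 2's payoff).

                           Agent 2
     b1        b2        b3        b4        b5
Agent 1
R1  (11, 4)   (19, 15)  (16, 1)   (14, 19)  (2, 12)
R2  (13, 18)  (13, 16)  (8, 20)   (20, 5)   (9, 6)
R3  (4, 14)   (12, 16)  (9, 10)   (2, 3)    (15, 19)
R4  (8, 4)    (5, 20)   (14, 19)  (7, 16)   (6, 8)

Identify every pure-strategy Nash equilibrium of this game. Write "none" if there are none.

(R3, b5)

(R1, b1): Agent 1 can switch to R2 (11 → 13). Not NE.
(R1, b2): Agent 2 can switch to b4 (15 → 19). Not NE.
(R1, b3): Agent 2 can switch to b1 (1 → 4). Not NE.
(R1, b4): Agent 1 can switch to R2 (14 → 20). Not NE.
(R1, b5): Agent 1 can switch to R2 (2 → 9). Not NE.
(R2, b1): Agent 2 can switch to b3 (18 → 20). Not NE.
(R2, b2): Agent 1 can switch to R1 (13 → 19). Not NE.
(R2, b3): Agent 1 can switch to R1 (8 → 16). Not NE.
(R3, b5): Agent 1 gets 15, best alternative 9; Agent 2 gets 19, best alternative 16. No profitable deviation — NE.
(The remaining 11 profiles each have a profitable deviation by the same check.)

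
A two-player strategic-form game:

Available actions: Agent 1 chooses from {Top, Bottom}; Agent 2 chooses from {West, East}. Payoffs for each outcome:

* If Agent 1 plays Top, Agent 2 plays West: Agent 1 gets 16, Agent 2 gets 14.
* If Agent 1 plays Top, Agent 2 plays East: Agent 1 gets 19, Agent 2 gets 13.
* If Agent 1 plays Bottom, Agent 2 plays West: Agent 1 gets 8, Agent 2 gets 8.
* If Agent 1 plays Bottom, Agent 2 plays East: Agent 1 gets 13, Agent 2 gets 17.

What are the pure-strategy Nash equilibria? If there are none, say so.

For each strategy profile, look for a profitable unilateral deviation.
(Top, West): Agent 1 gets 16, best alternative 8; Agent 2 gets 14, best alternative 13. No profitable deviation — NE.
(Top, East): Agent 2 can switch to West (13 → 14). Not NE.
(Bottom, West): Agent 1 can switch to Top (8 → 16). Not NE.
(Bottom, East): Agent 1 can switch to Top (13 → 19). Not NE.

The unique pure-strategy Nash equilibrium is (Top, West).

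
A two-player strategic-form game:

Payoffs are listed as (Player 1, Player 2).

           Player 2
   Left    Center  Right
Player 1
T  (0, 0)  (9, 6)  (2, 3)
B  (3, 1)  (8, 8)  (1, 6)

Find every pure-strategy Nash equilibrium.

(T, Left): Player 1 can switch to B (0 → 3). Not NE.
(T, Center): Player 1 gets 9, best alternative 8; Player 2 gets 6, best alternative 3. No profitable deviation — NE.
(T, Right): Player 2 can switch to Center (3 → 6). Not NE.
(B, Left): Player 2 can switch to Center (1 → 8). Not NE.
(B, Center): Player 1 can switch to T (8 → 9). Not NE.
(B, Right): Player 1 can switch to T (1 → 2). Not NE.

The unique pure-strategy Nash equilibrium is (T, Center).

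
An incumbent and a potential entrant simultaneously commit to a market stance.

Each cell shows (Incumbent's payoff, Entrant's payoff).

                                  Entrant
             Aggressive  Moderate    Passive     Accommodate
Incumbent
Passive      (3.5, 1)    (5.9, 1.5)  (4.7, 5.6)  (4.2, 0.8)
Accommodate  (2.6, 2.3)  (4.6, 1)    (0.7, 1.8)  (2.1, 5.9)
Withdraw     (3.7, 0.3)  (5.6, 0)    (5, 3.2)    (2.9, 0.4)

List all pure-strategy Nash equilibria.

Pure NE: (Withdraw, Passive)

For each player, find the best response to each opponent profile; mutual best responses are the pure NE.
Incumbent against Aggressive: payoffs 3.5, 2.6, 3.7 → best response Withdraw.
Incumbent against Moderate: payoffs 5.9, 4.6, 5.6 → best response Passive.
Incumbent against Passive: payoffs 4.7, 0.7, 5 → best response Withdraw.
Incumbent against Accommodate: payoffs 4.2, 2.1, 2.9 → best response Passive.
Entrant against Passive: payoffs 1, 1.5, 5.6, 0.8 → best response Passive.
Entrant against Accommodate: payoffs 2.3, 1, 1.8, 5.9 → best response Accommodate.
Entrant against Withdraw: payoffs 0.3, 0, 3.2, 0.4 → best response Passive.
Mutual best responses: (Withdraw, Passive).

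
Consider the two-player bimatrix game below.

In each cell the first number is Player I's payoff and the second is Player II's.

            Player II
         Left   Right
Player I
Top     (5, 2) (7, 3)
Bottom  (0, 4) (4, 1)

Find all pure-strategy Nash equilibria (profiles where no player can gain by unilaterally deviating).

(Top, Left): Player II can switch to Right (2 → 3). Not NE.
(Top, Right): Player I gets 7, best alternative 4; Player II gets 3, best alternative 2. No profitable deviation — NE.
(Bottom, Left): Player I can switch to Top (0 → 5). Not NE.
(Bottom, Right): Player I can switch to Top (4 → 7). Not NE.

Pure NE: (Top, Right)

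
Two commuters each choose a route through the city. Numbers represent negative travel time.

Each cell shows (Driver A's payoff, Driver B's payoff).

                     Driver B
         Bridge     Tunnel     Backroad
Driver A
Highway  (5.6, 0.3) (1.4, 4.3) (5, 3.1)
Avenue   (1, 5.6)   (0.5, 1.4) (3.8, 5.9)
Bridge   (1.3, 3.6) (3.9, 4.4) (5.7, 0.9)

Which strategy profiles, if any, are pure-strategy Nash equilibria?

Driver A against Bridge: payoffs 5.6, 1, 1.3 → best response Highway.
Driver A against Tunnel: payoffs 1.4, 0.5, 3.9 → best response Bridge.
Driver A against Backroad: payoffs 5, 3.8, 5.7 → best response Bridge.
Driver B against Highway: payoffs 0.3, 4.3, 3.1 → best response Tunnel.
Driver B against Avenue: payoffs 5.6, 1.4, 5.9 → best response Backroad.
Driver B against Bridge: payoffs 3.6, 4.4, 0.9 → best response Tunnel.
Mutual best responses: (Bridge, Tunnel).

(Bridge, Tunnel)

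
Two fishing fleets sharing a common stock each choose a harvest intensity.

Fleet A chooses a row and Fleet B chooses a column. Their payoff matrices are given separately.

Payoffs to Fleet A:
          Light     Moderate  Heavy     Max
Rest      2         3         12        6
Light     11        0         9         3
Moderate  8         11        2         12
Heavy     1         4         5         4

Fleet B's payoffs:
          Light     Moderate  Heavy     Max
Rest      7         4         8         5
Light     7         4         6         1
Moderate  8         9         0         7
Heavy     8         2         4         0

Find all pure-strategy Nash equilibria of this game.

Fleet A against Light: payoffs 2, 11, 8, 1 → best response Light.
Fleet A against Moderate: payoffs 3, 0, 11, 4 → best response Moderate.
Fleet A against Heavy: payoffs 12, 9, 2, 5 → best response Rest.
Fleet A against Max: payoffs 6, 3, 12, 4 → best response Moderate.
Fleet B against Rest: payoffs 7, 4, 8, 5 → best response Heavy.
Fleet B against Light: payoffs 7, 4, 6, 1 → best response Light.
Fleet B against Moderate: payoffs 8, 9, 0, 7 → best response Moderate.
Fleet B against Heavy: payoffs 8, 2, 4, 0 → best response Light.
Mutual best responses: (Rest, Heavy); (Light, Light); (Moderate, Moderate).

(Rest, Heavy); (Light, Light); (Moderate, Moderate)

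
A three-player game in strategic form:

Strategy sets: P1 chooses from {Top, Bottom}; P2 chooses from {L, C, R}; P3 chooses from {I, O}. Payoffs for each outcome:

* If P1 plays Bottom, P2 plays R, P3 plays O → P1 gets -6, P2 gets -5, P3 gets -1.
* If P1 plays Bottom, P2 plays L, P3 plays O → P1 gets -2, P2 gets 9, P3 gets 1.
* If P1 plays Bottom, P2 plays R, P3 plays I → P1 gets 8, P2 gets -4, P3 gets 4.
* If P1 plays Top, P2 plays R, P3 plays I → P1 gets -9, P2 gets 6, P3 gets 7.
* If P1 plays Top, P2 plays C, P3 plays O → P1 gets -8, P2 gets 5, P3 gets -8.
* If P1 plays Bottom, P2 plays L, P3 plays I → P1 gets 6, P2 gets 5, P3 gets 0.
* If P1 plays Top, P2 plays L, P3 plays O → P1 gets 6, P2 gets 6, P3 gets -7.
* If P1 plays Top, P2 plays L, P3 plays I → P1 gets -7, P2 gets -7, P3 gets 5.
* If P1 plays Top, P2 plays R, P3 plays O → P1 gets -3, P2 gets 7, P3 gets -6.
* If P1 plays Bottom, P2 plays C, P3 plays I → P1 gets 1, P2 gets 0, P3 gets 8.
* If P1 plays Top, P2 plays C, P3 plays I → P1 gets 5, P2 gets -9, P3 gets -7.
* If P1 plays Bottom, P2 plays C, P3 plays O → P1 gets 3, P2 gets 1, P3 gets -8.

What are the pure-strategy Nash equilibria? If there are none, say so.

There is no pure-strategy Nash equilibrium.

P1 against (L, I): payoffs -7, 6 → best response Bottom.
P1 against (L, O): payoffs 6, -2 → best response Top.
P1 against (C, I): payoffs 5, 1 → best response Top.
P1 against (C, O): payoffs -8, 3 → best response Bottom.
P1 against (R, I): payoffs -9, 8 → best response Bottom.
P1 against (R, O): payoffs -3, -6 → best response Top.
P2 against (Top, I): payoffs -7, -9, 6 → best response R.
P2 against (Top, O): payoffs 6, 5, 7 → best response R.
P2 against (Bottom, I): payoffs 5, 0, -4 → best response L.
P2 against (Bottom, O): payoffs 9, 1, -5 → best response L.
P3 against (Top, L): payoffs 5, -7 → best response I.
P3 against (Top, C): payoffs -7, -8 → best response I.
P3 against (Top, R): payoffs 7, -6 → best response I.
P3 against (Bottom, L): payoffs 0, 1 → best response O.
P3 against (Bottom, C): payoffs 8, -8 → best response I.
P3 against (Bottom, R): payoffs 4, -1 → best response I.
No profile is a mutual best response for all players.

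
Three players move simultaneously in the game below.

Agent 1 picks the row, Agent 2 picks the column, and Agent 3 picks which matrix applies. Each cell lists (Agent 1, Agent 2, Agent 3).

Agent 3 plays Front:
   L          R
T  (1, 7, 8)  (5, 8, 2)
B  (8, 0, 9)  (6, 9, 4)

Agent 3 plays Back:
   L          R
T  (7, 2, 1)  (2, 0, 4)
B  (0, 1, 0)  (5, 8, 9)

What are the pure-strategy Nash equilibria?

(B, R, Back)

(T, L, Front): Agent 1 can switch to B (1 → 8). Not NE.
(T, L, Back): Agent 3 can switch to Front (1 → 8). Not NE.
(T, R, Front): Agent 1 can switch to B (5 → 6). Not NE.
(T, R, Back): Agent 1 can switch to B (2 → 5). Not NE.
(B, L, Front): Agent 2 can switch to R (0 → 9). Not NE.
(B, L, Back): Agent 1 can switch to T (0 → 7). Not NE.
(B, R, Front): Agent 3 can switch to Back (4 → 9). Not NE.
(B, R, Back): Agent 1 gets 5, best alternative 2; Agent 2 gets 8, best alternative 1; Agent 3 gets 9, best alternative 4. No profitable deviation — NE.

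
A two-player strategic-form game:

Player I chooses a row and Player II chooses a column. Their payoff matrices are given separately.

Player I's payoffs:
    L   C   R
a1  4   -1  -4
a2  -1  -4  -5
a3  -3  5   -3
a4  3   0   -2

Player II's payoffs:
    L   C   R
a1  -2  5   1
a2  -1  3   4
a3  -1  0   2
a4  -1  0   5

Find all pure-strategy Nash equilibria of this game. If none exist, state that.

Pure NE: (a4, R)

For each strategy profile, look for a profitable unilateral deviation.
(a1, L): Player II can switch to C (-2 → 5). Not NE.
(a1, C): Player I can switch to a3 (-1 → 5). Not NE.
(a1, R): Player I can switch to a3 (-4 → -3). Not NE.
(a2, L): Player I can switch to a1 (-1 → 4). Not NE.
(a2, C): Player I can switch to a1 (-4 → -1). Not NE.
(a2, R): Player I can switch to a1 (-5 → -4). Not NE.
(a4, R): Player I gets -2, best alternative -3; Player II gets 5, best alternative 0. No profitable deviation — NE.
(The remaining 5 profiles each have a profitable deviation by the same check.)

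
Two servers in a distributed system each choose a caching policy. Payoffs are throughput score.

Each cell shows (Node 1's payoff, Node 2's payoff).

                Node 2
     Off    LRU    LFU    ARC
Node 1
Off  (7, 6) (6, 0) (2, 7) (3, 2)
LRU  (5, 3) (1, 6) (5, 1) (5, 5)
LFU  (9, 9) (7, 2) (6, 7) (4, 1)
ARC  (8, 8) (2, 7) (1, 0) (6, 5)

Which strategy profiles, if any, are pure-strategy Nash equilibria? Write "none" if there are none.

Node 1 against Off: payoffs 7, 5, 9, 8 → best response LFU.
Node 1 against LRU: payoffs 6, 1, 7, 2 → best response LFU.
Node 1 against LFU: payoffs 2, 5, 6, 1 → best response LFU.
Node 1 against ARC: payoffs 3, 5, 4, 6 → best response ARC.
Node 2 against Off: payoffs 6, 0, 7, 2 → best response LFU.
Node 2 against LRU: payoffs 3, 6, 1, 5 → best response LRU.
Node 2 against LFU: payoffs 9, 2, 7, 1 → best response Off.
Node 2 against ARC: payoffs 8, 7, 0, 5 → best response Off.
Mutual best responses: (LFU, Off).

The unique pure-strategy Nash equilibrium is (LFU, Off).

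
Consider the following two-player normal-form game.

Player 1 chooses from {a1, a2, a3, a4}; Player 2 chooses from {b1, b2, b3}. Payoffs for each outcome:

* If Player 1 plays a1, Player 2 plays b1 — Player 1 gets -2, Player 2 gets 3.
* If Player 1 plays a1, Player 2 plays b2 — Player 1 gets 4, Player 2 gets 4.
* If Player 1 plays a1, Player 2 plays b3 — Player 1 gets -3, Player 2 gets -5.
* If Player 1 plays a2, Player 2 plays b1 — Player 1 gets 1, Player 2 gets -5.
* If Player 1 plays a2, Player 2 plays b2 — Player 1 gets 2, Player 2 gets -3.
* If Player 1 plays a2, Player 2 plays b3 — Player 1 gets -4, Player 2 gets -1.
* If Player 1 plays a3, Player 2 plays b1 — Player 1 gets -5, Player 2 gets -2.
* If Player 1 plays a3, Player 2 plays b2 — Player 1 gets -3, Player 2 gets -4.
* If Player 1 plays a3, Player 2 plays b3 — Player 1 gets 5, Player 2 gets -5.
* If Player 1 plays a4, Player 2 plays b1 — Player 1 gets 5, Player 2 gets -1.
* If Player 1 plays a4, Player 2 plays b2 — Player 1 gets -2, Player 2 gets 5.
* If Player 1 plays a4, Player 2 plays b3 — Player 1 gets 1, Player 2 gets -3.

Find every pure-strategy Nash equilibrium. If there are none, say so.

Check each profile: it is a Nash equilibrium iff no player can strictly gain by switching unilaterally.
(a1, b1): Player 1 can switch to a2 (-2 → 1). Not NE.
(a1, b2): Player 1 gets 4, best alternative 2; Player 2 gets 4, best alternative 3. No profitable deviation — NE.
(a1, b3): Player 1 can switch to a3 (-3 → 5). Not NE.
(a2, b1): Player 1 can switch to a4 (1 → 5). Not NE.
(a2, b2): Player 1 can switch to a1 (2 → 4). Not NE.
(a2, b3): Player 1 can switch to a1 (-4 → -3). Not NE.
(a3, b1): Player 1 can switch to a1 (-5 → -2). Not NE.
(a3, b2): Player 1 can switch to a1 (-3 → 4). Not NE.
(a3, b3): Player 2 can switch to b1 (-5 → -2). Not NE.
(a4, b1): Player 2 can switch to b2 (-1 → 5). Not NE.
(a4, b2): Player 1 can switch to a1 (-2 → 4). Not NE.
(The remaining 1 profile has a profitable deviation by the same check.)

The unique pure-strategy Nash equilibrium is (a1, b2).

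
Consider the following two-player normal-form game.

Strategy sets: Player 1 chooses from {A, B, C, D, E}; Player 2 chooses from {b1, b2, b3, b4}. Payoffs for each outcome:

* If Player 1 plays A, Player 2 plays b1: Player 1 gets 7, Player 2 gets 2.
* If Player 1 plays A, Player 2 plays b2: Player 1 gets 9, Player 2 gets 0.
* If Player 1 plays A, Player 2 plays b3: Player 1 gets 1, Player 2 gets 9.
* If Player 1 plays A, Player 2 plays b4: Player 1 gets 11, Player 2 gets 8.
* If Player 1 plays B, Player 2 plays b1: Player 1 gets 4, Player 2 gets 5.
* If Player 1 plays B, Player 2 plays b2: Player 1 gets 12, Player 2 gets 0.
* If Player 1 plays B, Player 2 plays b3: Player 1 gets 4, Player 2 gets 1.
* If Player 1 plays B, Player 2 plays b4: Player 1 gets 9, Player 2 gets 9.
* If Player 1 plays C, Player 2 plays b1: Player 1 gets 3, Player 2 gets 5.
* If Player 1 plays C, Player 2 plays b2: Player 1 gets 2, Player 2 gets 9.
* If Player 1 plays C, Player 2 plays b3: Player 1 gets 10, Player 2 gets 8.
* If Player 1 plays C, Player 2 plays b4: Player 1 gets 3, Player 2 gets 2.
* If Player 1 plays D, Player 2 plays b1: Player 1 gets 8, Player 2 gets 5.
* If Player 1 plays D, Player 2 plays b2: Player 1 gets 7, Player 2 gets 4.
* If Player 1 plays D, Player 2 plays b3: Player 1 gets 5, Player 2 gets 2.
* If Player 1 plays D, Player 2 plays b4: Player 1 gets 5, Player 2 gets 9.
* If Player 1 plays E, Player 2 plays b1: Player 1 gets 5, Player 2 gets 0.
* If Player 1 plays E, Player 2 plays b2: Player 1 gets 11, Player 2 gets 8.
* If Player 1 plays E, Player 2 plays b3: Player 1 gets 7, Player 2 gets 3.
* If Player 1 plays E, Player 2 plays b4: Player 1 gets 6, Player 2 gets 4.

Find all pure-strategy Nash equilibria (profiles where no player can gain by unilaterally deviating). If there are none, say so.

none

Mark each player's best response to every combination of opponents' strategies; a profile where every player is best-responding is a pure Nash equilibrium.
Player 1 against b1: payoffs 7, 4, 3, 8, 5 → best response D.
Player 1 against b2: payoffs 9, 12, 2, 7, 11 → best response B.
Player 1 against b3: payoffs 1, 4, 10, 5, 7 → best response C.
Player 1 against b4: payoffs 11, 9, 3, 5, 6 → best response A.
Player 2 against A: payoffs 2, 0, 9, 8 → best response b3.
Player 2 against B: payoffs 5, 0, 1, 9 → best response b4.
Player 2 against C: payoffs 5, 9, 8, 2 → best response b2.
Player 2 against D: payoffs 5, 4, 2, 9 → best response b4.
Player 2 against E: payoffs 0, 8, 3, 4 → best response b2.
No profile is a mutual best response for all players.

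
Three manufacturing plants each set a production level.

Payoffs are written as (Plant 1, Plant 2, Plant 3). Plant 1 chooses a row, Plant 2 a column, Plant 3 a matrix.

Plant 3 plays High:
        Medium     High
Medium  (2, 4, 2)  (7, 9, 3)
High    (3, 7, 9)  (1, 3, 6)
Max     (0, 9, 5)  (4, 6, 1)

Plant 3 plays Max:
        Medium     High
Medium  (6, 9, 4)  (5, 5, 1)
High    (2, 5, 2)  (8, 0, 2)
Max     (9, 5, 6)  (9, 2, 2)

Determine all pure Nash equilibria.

The pure Nash equilibria are (Medium, High, High); (High, Medium, High); (Max, Medium, Max).

Check each profile: it is a Nash equilibrium iff no player can strictly gain by switching unilaterally.
(Medium, Medium, High): Plant 1 can switch to High (2 → 3). Not NE.
(Medium, Medium, Max): Plant 1 can switch to Max (6 → 9). Not NE.
(Medium, High, High): Plant 1 gets 7, best alternative 4; Plant 2 gets 9, best alternative 4; Plant 3 gets 3, best alternative 1. No profitable deviation — NE.
(Medium, High, Max): Plant 1 can switch to High (5 → 8). Not NE.
(High, Medium, High): Plant 1 gets 3, best alternative 2; Plant 2 gets 7, best alternative 3; Plant 3 gets 9, best alternative 2. No profitable deviation — NE.
(High, Medium, Max): Plant 1 can switch to Medium (2 → 6). Not NE.
(High, High, High): Plant 1 can switch to Medium (1 → 7). Not NE.
(High, High, Max): Plant 1 can switch to Max (8 → 9). Not NE.
(Max, Medium, High): Plant 1 can switch to Medium (0 → 2). Not NE.
(Max, Medium, Max): Plant 1 gets 9, best alternative 6; Plant 2 gets 5, best alternative 2; Plant 3 gets 6, best alternative 5. No profitable deviation — NE.
(Max, High, High): Plant 1 can switch to Medium (4 → 7). Not NE.
(Max, High, Max): Plant 2 can switch to Medium (2 → 5). Not NE.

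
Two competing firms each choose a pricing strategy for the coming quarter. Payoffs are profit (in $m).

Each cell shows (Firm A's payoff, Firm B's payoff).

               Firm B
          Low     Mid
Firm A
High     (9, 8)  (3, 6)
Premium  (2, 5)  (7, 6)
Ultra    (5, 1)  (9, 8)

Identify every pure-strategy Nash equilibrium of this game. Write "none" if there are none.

(High, Low) and (Ultra, Mid)

Mark each player's best response to every combination of opponents' strategies; a profile where every player is best-responding is a pure Nash equilibrium.
Firm A against Low: payoffs 9, 2, 5 → best response High.
Firm A against Mid: payoffs 3, 7, 9 → best response Ultra.
Firm B against High: payoffs 8, 6 → best response Low.
Firm B against Premium: payoffs 5, 6 → best response Mid.
Firm B against Ultra: payoffs 1, 8 → best response Mid.
Mutual best responses: (High, Low); (Ultra, Mid).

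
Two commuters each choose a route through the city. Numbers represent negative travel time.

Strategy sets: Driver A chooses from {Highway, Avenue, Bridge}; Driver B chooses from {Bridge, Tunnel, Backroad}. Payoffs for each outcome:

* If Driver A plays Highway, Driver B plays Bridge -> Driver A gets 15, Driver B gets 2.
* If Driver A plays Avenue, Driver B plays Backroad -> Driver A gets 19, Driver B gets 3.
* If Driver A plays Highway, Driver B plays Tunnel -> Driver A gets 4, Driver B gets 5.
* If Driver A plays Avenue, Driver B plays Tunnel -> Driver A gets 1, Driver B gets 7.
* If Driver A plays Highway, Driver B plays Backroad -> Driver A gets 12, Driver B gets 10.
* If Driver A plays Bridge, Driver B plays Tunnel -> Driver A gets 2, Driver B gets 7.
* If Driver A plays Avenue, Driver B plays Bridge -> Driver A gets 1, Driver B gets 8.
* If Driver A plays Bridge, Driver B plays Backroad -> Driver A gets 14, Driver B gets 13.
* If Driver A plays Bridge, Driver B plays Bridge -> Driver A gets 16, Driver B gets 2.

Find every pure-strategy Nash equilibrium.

This game has no pure Nash equilibrium.

(Highway, Bridge): Driver A can switch to Bridge (15 → 16). Not NE.
(Highway, Tunnel): Driver B can switch to Backroad (5 → 10). Not NE.
(Highway, Backroad): Driver A can switch to Avenue (12 → 19). Not NE.
(Avenue, Bridge): Driver A can switch to Highway (1 → 15). Not NE.
(Avenue, Tunnel): Driver A can switch to Highway (1 → 4). Not NE.
(Avenue, Backroad): Driver B can switch to Bridge (3 → 8). Not NE.
(The remaining 3 profiles each have a profitable deviation by the same check.)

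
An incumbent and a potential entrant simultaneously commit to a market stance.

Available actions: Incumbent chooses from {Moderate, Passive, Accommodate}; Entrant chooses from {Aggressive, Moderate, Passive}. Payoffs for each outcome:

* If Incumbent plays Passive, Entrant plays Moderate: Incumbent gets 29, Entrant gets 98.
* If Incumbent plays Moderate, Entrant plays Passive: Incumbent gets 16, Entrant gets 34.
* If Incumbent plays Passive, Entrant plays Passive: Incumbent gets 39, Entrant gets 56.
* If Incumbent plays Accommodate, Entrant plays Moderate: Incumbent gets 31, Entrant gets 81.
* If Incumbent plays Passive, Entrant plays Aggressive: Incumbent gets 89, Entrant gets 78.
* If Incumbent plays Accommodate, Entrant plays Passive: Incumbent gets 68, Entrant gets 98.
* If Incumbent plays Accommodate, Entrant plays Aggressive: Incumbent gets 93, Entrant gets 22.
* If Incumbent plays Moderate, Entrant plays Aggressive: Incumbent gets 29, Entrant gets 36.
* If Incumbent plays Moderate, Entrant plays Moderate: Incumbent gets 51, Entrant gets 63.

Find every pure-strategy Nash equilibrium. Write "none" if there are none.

Pure-strategy Nash equilibria: (Moderate, Moderate); (Accommodate, Passive)

Incumbent against Aggressive: payoffs 29, 89, 93 → best response Accommodate.
Incumbent against Moderate: payoffs 51, 29, 31 → best response Moderate.
Incumbent against Passive: payoffs 16, 39, 68 → best response Accommodate.
Entrant against Moderate: payoffs 36, 63, 34 → best response Moderate.
Entrant against Passive: payoffs 78, 98, 56 → best response Moderate.
Entrant against Accommodate: payoffs 22, 81, 98 → best response Passive.
Mutual best responses: (Moderate, Moderate); (Accommodate, Passive).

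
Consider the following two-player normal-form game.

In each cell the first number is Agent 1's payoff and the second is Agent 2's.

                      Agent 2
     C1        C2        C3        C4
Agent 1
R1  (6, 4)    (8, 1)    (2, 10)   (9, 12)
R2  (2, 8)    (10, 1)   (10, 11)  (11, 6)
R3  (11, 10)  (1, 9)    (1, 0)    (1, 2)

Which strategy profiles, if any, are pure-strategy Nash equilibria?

Pure-strategy Nash equilibria: (R2, C3) and (R3, C1)

Agent 1 against C1: payoffs 6, 2, 11 → best response R3.
Agent 1 against C2: payoffs 8, 10, 1 → best response R2.
Agent 1 against C3: payoffs 2, 10, 1 → best response R2.
Agent 1 against C4: payoffs 9, 11, 1 → best response R2.
Agent 2 against R1: payoffs 4, 1, 10, 12 → best response C4.
Agent 2 against R2: payoffs 8, 1, 11, 6 → best response C3.
Agent 2 against R3: payoffs 10, 9, 0, 2 → best response C1.
Mutual best responses: (R2, C3); (R3, C1).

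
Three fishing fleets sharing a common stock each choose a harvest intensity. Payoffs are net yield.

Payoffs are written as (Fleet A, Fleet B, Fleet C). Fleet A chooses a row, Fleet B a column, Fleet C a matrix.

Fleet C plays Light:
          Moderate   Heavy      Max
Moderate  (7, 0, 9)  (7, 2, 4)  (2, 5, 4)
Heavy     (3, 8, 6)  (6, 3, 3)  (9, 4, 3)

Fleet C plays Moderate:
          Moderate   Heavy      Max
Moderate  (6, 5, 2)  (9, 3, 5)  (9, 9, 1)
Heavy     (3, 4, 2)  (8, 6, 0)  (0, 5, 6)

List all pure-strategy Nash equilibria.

For each strategy profile, look for a profitable unilateral deviation.
(Moderate, Moderate, Light): Fleet B can switch to Heavy (0 → 2). Not NE.
(Moderate, Moderate, Moderate): Fleet B can switch to Max (5 → 9). Not NE.
(Moderate, Heavy, Light): Fleet B can switch to Max (2 → 5). Not NE.
(Moderate, Heavy, Moderate): Fleet B can switch to Moderate (3 → 5). Not NE.
(Moderate, Max, Light): Fleet A can switch to Heavy (2 → 9). Not NE.
(Moderate, Max, Moderate): Fleet C can switch to Light (1 → 4). Not NE.
(Heavy, Moderate, Light): Fleet A can switch to Moderate (3 → 7). Not NE.
(Heavy, Moderate, Moderate): Fleet A can switch to Moderate (3 → 6). Not NE.
(Heavy, Heavy, Light): Fleet A can switch to Moderate (6 → 7). Not NE.
(Heavy, Heavy, Moderate): Fleet A can switch to Moderate (8 → 9). Not NE.
(The remaining 2 profiles each have a profitable deviation by the same check.)

There is no pure-strategy Nash equilibrium.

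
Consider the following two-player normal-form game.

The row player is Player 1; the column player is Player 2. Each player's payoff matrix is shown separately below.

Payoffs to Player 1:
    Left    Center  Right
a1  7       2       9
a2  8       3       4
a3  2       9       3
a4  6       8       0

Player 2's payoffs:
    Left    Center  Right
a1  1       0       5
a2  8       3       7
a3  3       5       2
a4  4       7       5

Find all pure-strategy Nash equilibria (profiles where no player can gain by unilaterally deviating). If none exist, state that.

Pure-strategy Nash equilibria: (a1, Right), (a2, Left), (a3, Center)

For each player, find the best response to each opponent profile; mutual best responses are the pure NE.
Player 1 against Left: payoffs 7, 8, 2, 6 → best response a2.
Player 1 against Center: payoffs 2, 3, 9, 8 → best response a3.
Player 1 against Right: payoffs 9, 4, 3, 0 → best response a1.
Player 2 against a1: payoffs 1, 0, 5 → best response Right.
Player 2 against a2: payoffs 8, 3, 7 → best response Left.
Player 2 against a3: payoffs 3, 5, 2 → best response Center.
Player 2 against a4: payoffs 4, 7, 5 → best response Center.
Mutual best responses: (a1, Right); (a2, Left); (a3, Center).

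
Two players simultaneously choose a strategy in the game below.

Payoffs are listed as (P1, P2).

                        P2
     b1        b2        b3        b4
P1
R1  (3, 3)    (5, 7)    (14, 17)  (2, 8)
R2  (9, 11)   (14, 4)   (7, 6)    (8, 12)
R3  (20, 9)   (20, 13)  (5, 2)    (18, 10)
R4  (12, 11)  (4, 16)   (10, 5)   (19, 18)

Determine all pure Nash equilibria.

Pure-strategy Nash equilibria: (R1, b3), (R3, b2), (R4, b4)

(R1, b1): P1 can switch to R2 (3 → 9). Not NE.
(R1, b2): P1 can switch to R2 (5 → 14). Not NE.
(R1, b3): P1 gets 14, best alternative 10; P2 gets 17, best alternative 8. No profitable deviation — NE.
(R1, b4): P1 can switch to R2 (2 → 8). Not NE.
(R2, b1): P1 can switch to R3 (9 → 20). Not NE.
(R2, b2): P1 can switch to R3 (14 → 20). Not NE.
(R2, b3): P1 can switch to R1 (7 → 14). Not NE.
(R2, b4): P1 can switch to R3 (8 → 18). Not NE.
(R3, b1): P2 can switch to b2 (9 → 13). Not NE.
(R3, b2): P1 gets 20, best alternative 14; P2 gets 13, best alternative 10. No profitable deviation — NE.
(R3, b3): P1 can switch to R1 (5 → 14). Not NE.
(R3, b4): P1 can switch to R4 (18 → 19). Not NE.
(R4, b4): P1 gets 19, best alternative 18; P2 gets 18, best alternative 16. No profitable deviation — NE.
(The remaining 3 profiles each have a profitable deviation by the same check.)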